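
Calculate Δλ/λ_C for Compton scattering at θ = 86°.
0.9302 λ_C

The Compton shift formula is:
Δλ = λ_C(1 - cos θ)

Dividing both sides by λ_C:
Δλ/λ_C = 1 - cos θ

For θ = 86°:
Δλ/λ_C = 1 - cos(86°)
Δλ/λ_C = 1 - 0.0698
Δλ/λ_C = 0.9302

This means the shift is 0.9302 × λ_C = 2.2571 pm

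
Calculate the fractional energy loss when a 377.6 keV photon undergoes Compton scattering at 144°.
0.5721 (or 57.21%)

Calculate initial and final photon energies:

Initial: E₀ = 377.6 keV → λ₀ = 3.2835 pm
Compton shift: Δλ = 4.3892 pm
Final wavelength: λ' = 7.6727 pm
Final energy: E' = 161.5910 keV

Fractional energy loss:
(E₀ - E')/E₀ = (377.6000 - 161.5910)/377.6000
= 216.0090/377.6000
= 0.5721
= 57.21%

(Intermediate values are shown rounded; full precision is carried through to the final answer.)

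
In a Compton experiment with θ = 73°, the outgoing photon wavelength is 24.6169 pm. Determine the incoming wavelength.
22.9000 pm

From λ' = λ + Δλ, we have λ = λ' - Δλ

First calculate the Compton shift:
Δλ = λ_C(1 - cos θ)
Δλ = 2.4263 × (1 - cos(73°))
Δλ = 2.4263 × 0.7076
Δλ = 1.7169 pm

Initial wavelength:
λ = λ' - Δλ
λ = 24.6169 - 1.7169
λ = 22.9000 pm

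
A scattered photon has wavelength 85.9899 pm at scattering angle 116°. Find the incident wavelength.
82.5000 pm

From λ' = λ + Δλ, we have λ = λ' - Δλ

First calculate the Compton shift:
Δλ = λ_C(1 - cos θ)
Δλ = 2.4263 × (1 - cos(116°))
Δλ = 2.4263 × 1.4384
Δλ = 3.4899 pm

Initial wavelength:
λ = λ' - Δλ
λ = 85.9899 - 3.4899
λ = 82.5000 pm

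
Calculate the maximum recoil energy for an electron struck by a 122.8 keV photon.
39.8622 keV

Maximum energy transfer occurs at θ = 180° (backscattering).

Initial photon: E₀ = 122.8 keV → λ₀ = 10.0964 pm

Maximum Compton shift (at 180°):
Δλ_max = 2λ_C = 2 × 2.4263 = 4.8526 pm

Final wavelength:
λ' = 10.0964 + 4.8526 = 14.9491 pm

Minimum photon energy (maximum energy to electron):
E'_min = hc/λ' = 82.9378 keV

Maximum electron kinetic energy:
K_max = E₀ - E'_min = 122.8000 - 82.9378 = 39.8622 keV

(Intermediate values are shown rounded; full precision is carried through to the final answer.)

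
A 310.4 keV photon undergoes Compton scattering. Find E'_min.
140.1433 keV (at θ = 180°)

The scattered photon has minimum energy when its wavelength is maximum, i.e., when the Compton shift Δλ = λ_C(1 − cos θ) is maximum. This occurs at θ = 180° (backscattering), giving Δλ_max = 2λ_C = 4.8526 pm.

Initial wavelength: λ₀ = hc/E₀ = 3.9943 pm
Maximum final wavelength: λ'_max = λ₀ + 2λ_C = 3.9943 + 4.8526 = 8.8470 pm
Minimum final energy: E'_min = hc/λ'_max = 140.1433 keV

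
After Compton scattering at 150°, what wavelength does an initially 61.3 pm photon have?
65.8276 pm

Using the Compton formula: λ' = λ + λ_C(1 − cos θ)

For θ = 150°, cos θ = -√3/2 (exact) ≈ -0.8660, so:
1 − cos 150° = 1 − (-√3/2) ≈ 1.8660

Δλ = λ_C × 1.8660 = 2.4263 × 1.8660 = 4.5276 pm

λ' = 61.3 + 4.5276 = 65.8276 pm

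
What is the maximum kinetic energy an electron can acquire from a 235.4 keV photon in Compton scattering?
112.8809 keV

Maximum energy transfer occurs at θ = 180° (backscattering).

Initial photon: E₀ = 235.4 keV → λ₀ = 5.2670 pm

Maximum Compton shift (at 180°):
Δλ_max = 2λ_C = 2 × 2.4263 = 4.8526 pm

Final wavelength:
λ' = 5.2670 + 4.8526 = 10.1196 pm

Minimum photon energy (maximum energy to electron):
E'_min = hc/λ' = 122.5191 keV

Maximum electron kinetic energy:
K_max = E₀ - E'_min = 235.4000 - 122.5191 = 112.8809 keV

(Intermediate values are shown rounded; full precision is carried through to the final answer.)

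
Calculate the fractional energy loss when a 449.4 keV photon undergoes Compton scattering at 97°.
0.4966 (or 49.66%)

Calculate initial and final photon energies:

Initial: E₀ = 449.4 keV → λ₀ = 2.7589 pm
Compton shift: Δλ = 2.7220 pm
Final wavelength: λ' = 5.4809 pm
Final energy: E' = 226.2120 keV

Fractional energy loss:
(E₀ - E')/E₀ = (449.4000 - 226.2120)/449.4000
= 223.1880/449.4000
= 0.4966
= 49.66%

(Intermediate values are shown rounded; full precision is carried through to the final answer.)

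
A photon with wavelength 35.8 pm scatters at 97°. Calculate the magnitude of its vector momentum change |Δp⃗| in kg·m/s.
2.6759e-23 kg·m/s

Photon momentum magnitude is p = h/λ.

Initial momentum:
p₀ = h/λ = 6.6261e-34/3.5800e-11 = 1.8509e-23 kg·m/s

After scattering:
λ' = λ + Δλ = 35.8 + 2.7220 = 38.5220 pm
p' = h/λ' = 6.6261e-34/3.8522e-11 = 1.7201e-23 kg·m/s

Momentum is a vector; the scattered photon's direction makes angle θ = 97° with the incident direction. The magnitude of the vector change Δp⃗ = p⃗₀ − p⃗' is found from the law of cosines:
|Δp⃗|² = p₀² + p'² − 2p₀p'cos θ
|Δp⃗|² = (1.8509e-23)² + (1.7201e-23)² − 2·1.8509e-23·1.7201e-23·cos(97°)
|Δp⃗| = 2.6759e-23 kg·m/s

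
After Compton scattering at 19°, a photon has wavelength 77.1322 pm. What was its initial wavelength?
77.0000 pm

From λ' = λ + Δλ, we have λ = λ' - Δλ

First calculate the Compton shift:
Δλ = λ_C(1 - cos θ)
Δλ = 2.4263 × (1 - cos(19°))
Δλ = 2.4263 × 0.0545
Δλ = 0.1322 pm

Initial wavelength:
λ = λ' - Δλ
λ = 77.1322 - 0.1322
λ = 77.0000 pm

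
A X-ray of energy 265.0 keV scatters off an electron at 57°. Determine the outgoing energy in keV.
214.3759 keV

First convert energy to wavelength:
λ = hc/E, with hc ≈ 1239.842 keV·pm (i.e. 1239.842 eV·nm)

For E = 265.0 keV = 265000 eV:
λ = 1239.842 keV·pm / 265.0 keV
λ = 4.6786 pm

Calculate the Compton shift:
Δλ = λ_C(1 - cos(57°)) = 2.4263 × 0.4554
Δλ = 1.1048 pm

Final wavelength:
λ' = 4.6786 + 1.1048 = 5.7835 pm

Final energy:
E' = hc/λ' = 1239.842 / 5.7835 = 214.3759 keV

(Intermediate values are shown rounded; full precision is carried through to the final answer.)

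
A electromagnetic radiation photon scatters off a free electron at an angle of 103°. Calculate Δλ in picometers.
2.9721 pm

Using the Compton scattering formula:
Δλ = λ_C(1 - cos θ)

where λ_C = h/(m_e·c) ≈ 2.4263 pm is the Compton wavelength of an electron.

For θ = 103°:
cos(103°) = -0.2250
1 - cos(103°) = 1.2250

Δλ = 2.4263 × 1.2250
Δλ = 2.9721 pm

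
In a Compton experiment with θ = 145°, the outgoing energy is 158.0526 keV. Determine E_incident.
361.4002 keV

Convert final energy to wavelength (hc ≈ 1239.842 keV·pm):
λ' = hc/E' = 1239.842 / 158.0526 = 7.8445 pm

Calculate the Compton shift:
Δλ = λ_C(1 - cos(145°))
Δλ = 2.4263 × (1 - cos(145°))
Δλ = 4.4138 pm

Initial wavelength:
λ = λ' - Δλ = 7.8445 - 4.4138 = 3.4307 pm

Initial energy:
E = hc/λ = 1239.842 / 3.4307 = 361.4002 keV

(Intermediate values are shown rounded; full precision is carried through to the final answer.)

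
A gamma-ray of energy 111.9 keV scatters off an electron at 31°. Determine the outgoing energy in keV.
108.5062 keV

First convert energy to wavelength:
λ = hc/E, with hc ≈ 1239.842 keV·pm (i.e. 1239.842 eV·nm)

For E = 111.9 keV = 111900 eV:
λ = 1239.842 keV·pm / 111.9 keV
λ = 11.0799 pm

Calculate the Compton shift:
Δλ = λ_C(1 - cos(31°)) = 2.4263 × 0.1428
Δλ = 0.3466 pm

Final wavelength:
λ' = 11.0799 + 0.3466 = 11.4265 pm

Final energy:
E' = hc/λ' = 1239.842 / 11.4265 = 108.5062 keV

(Intermediate values are shown rounded; full precision is carried through to the final answer.)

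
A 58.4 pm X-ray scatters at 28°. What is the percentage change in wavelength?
0.4863%

Calculate the Compton shift:
Δλ = λ_C(1 - cos(28°))
Δλ = 2.4263 × (1 - cos(28°))
Δλ = 2.4263 × 0.1171
Δλ = 0.2840 pm

Percentage change:
(Δλ/λ₀) × 100 = (0.2840/58.4) × 100
= 0.4863%

(Intermediate values are shown rounded; full precision is carried through to the final answer.)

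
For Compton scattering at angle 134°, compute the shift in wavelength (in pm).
4.1118 pm

Using the Compton scattering formula:
Δλ = λ_C(1 - cos θ)

where λ_C = h/(m_e·c) ≈ 2.4263 pm is the Compton wavelength of an electron.

For θ = 134°:
cos(134°) = -0.6947
1 - cos(134°) = 1.6947

Δλ = 2.4263 × 1.6947
Δλ = 4.1118 pm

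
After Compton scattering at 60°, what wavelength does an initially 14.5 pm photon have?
15.7132 pm

Using the Compton formula: λ' = λ + λ_C(1 − cos θ)

For θ = 60°, cos θ = 1/2 (exact) = 0.5000, so:
1 − cos 60° = 1 − (1/2) = 0.5000

Δλ = λ_C × 0.5000 = 2.4263 × 0.5000 = 1.2132 pm

λ' = 14.5 + 1.2132 = 15.7132 pm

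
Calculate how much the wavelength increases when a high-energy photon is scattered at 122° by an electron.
3.7121 pm

Using the Compton scattering formula:
Δλ = λ_C(1 - cos θ)

where λ_C = h/(m_e·c) ≈ 2.4263 pm is the Compton wavelength of an electron.

For θ = 122°:
cos(122°) = -0.5299
1 - cos(122°) = 1.5299

Δλ = 2.4263 × 1.5299
Δλ = 3.7121 pm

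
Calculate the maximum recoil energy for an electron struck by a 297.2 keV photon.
159.8117 keV

Maximum energy transfer occurs at θ = 180° (backscattering).

Initial photon: E₀ = 297.2 keV → λ₀ = 4.1717 pm

Maximum Compton shift (at 180°):
Δλ_max = 2λ_C = 2 × 2.4263 = 4.8526 pm

Final wavelength:
λ' = 4.1717 + 4.8526 = 9.0244 pm

Minimum photon energy (maximum energy to electron):
E'_min = hc/λ' = 137.3883 keV

Maximum electron kinetic energy:
K_max = E₀ - E'_min = 297.2000 - 137.3883 = 159.8117 keV

(Intermediate values are shown rounded; full precision is carried through to the final answer.)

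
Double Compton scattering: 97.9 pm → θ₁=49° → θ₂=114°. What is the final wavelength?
102.1477 pm

Apply Compton shift twice:

First scattering at θ₁ = 49°:
Δλ₁ = λ_C(1 - cos(49°))
Δλ₁ = 2.4263 × 0.3439
Δλ₁ = 0.8345 pm

After first scattering:
λ₁ = 97.9 + 0.8345 = 98.7345 pm

Second scattering at θ₂ = 114°:
Δλ₂ = λ_C(1 - cos(114°))
Δλ₂ = 2.4263 × 1.4067
Δλ₂ = 3.4132 pm

Final wavelength:
λ₂ = 98.7345 + 3.4132 = 102.1477 pm

Total shift: Δλ_total = 0.8345 + 3.4132 = 4.2477 pm

(Intermediate values are shown rounded; full precision is carried through to the final answer.)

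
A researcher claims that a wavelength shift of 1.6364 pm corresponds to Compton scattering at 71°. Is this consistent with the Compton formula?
Yes, consistent

Calculate the expected shift for θ = 71°:

Δλ_expected = λ_C(1 - cos(71°))
Δλ_expected = 2.4263 × (1 - cos(71°))
Δλ_expected = 2.4263 × 0.6744
Δλ_expected = 1.6364 pm

Given shift: 1.6364 pm
Expected shift: 1.6364 pm
Difference: 0.0000 pm

The values match. This is consistent with Compton scattering at the stated angle.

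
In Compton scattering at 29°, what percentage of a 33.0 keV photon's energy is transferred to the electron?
0.0080 (or 0.80%)

Calculate initial and final photon energies:

Initial: E₀ = 33.0 keV → λ₀ = 37.5710 pm
Compton shift: Δλ = 0.3042 pm
Final wavelength: λ' = 37.8752 pm
Final energy: E' = 32.7349 keV

Fractional energy loss:
(E₀ - E')/E₀ = (33.0000 - 32.7349)/33.0000
= 0.2651/33.0000
= 0.0080
= 0.80%

(Intermediate values are shown rounded; full precision is carried through to the final answer.)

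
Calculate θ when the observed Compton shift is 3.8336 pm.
125.45°

From the Compton formula Δλ = λ_C(1 - cos θ), we can solve for θ:

cos θ = 1 - Δλ/λ_C

Given:
- Δλ = 3.8336 pm
- λ_C = h/(m_e·c) ≈ 2.42631024 pm

cos θ = 1 - 3.8336/2.42631024
cos θ = 1 - 1.580012
cos θ = -0.580012

θ = arccos(-0.580012)
θ = 125.45°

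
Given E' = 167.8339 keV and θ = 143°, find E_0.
410.0999 keV

Convert final energy to wavelength (hc ≈ 1239.842 keV·pm):
λ' = hc/E' = 1239.842 / 167.8339 = 7.3873 pm

Calculate the Compton shift:
Δλ = λ_C(1 - cos(143°))
Δλ = 2.4263 × (1 - cos(143°))
Δλ = 4.3640 pm

Initial wavelength:
λ = λ' - Δλ = 7.3873 - 4.3640 = 3.0233 pm

Initial energy:
E = hc/λ = 1239.842 / 3.0233 = 410.0999 keV

(Intermediate values are shown rounded; full precision is carried through to the final answer.)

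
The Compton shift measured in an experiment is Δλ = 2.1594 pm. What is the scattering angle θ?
83.68°

From the Compton formula Δλ = λ_C(1 - cos θ), we can solve for θ:

cos θ = 1 - Δλ/λ_C

Given:
- Δλ = 2.1594 pm
- λ_C = h/(m_e·c) ≈ 2.42631024 pm

cos θ = 1 - 2.1594/2.42631024
cos θ = 1 - 0.889993
cos θ = 0.110007

θ = arccos(0.110007)
θ = 83.68°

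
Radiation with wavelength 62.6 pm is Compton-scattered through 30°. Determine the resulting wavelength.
62.9251 pm

Using the Compton scattering formula:
λ' = λ + Δλ = λ + λ_C(1 - cos θ)

Given:
- Initial wavelength λ = 62.6 pm
- Scattering angle θ = 30°
- Compton wavelength λ_C ≈ 2.4263 pm

Calculate the shift:
Δλ = 2.4263 × (1 - cos(30°))
Δλ = 2.4263 × 0.1340
Δλ = 0.3251 pm

Final wavelength:
λ' = 62.6 + 0.3251 = 62.9251 pm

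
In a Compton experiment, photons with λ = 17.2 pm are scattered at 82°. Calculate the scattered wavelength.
19.2886 pm

Using the Compton scattering formula:
λ' = λ + Δλ = λ + λ_C(1 - cos θ)

Given:
- Initial wavelength λ = 17.2 pm
- Scattering angle θ = 82°
- Compton wavelength λ_C ≈ 2.4263 pm

Calculate the shift:
Δλ = 2.4263 × (1 - cos(82°))
Δλ = 2.4263 × 0.8608
Δλ = 2.0886 pm

Final wavelength:
λ' = 17.2 + 2.0886 = 19.2886 pm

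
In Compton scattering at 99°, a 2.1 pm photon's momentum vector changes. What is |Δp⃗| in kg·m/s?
3.6212e-22 kg·m/s

Photon momentum magnitude is p = h/λ.

Initial momentum:
p₀ = h/λ = 6.6261e-34/2.1000e-12 = 3.1553e-22 kg·m/s

After scattering:
λ' = λ + Δλ = 2.1 + 2.8059 = 4.9059 pm
p' = h/λ' = 6.6261e-34/4.9059e-12 = 1.3506e-22 kg·m/s

Momentum is a vector; the scattered photon's direction makes angle θ = 99° with the incident direction. The magnitude of the vector change Δp⃗ = p⃗₀ − p⃗' is found from the law of cosines:
|Δp⃗|² = p₀² + p'² − 2p₀p'cos θ
|Δp⃗|² = (3.1553e-22)² + (1.3506e-22)² − 2·3.1553e-22·1.3506e-22·cos(99°)
|Δp⃗| = 3.6212e-22 kg·m/s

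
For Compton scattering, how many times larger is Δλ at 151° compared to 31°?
151° produces the larger shift by a factor of 13.125

Calculate both shifts using Δλ = λ_C(1 - cos θ):

For θ₁ = 31°:
Δλ₁ = 2.4263 × (1 - cos(31°))
Δλ₁ = 2.4263 × 0.1428
Δλ₁ = 0.3466 pm

For θ₂ = 151°:
Δλ₂ = 2.4263 × (1 - cos(151°))
Δλ₂ = 2.4263 × 1.8746
Δλ₂ = 4.5484 pm

The 151° angle produces the larger shift.
Ratio: 4.5484/0.3466 = 13.125

(Intermediate values are shown rounded; full precision is carried through to the final answer.)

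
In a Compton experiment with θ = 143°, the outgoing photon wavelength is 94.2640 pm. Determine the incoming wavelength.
89.9000 pm

From λ' = λ + Δλ, we have λ = λ' - Δλ

First calculate the Compton shift:
Δλ = λ_C(1 - cos θ)
Δλ = 2.4263 × (1 - cos(143°))
Δλ = 2.4263 × 1.7986
Δλ = 4.3640 pm

Initial wavelength:
λ = λ' - Δλ
λ = 94.2640 - 4.3640
λ = 89.9000 pm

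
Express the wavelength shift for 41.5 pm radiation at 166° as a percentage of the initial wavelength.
11.5194%

Calculate the Compton shift:
Δλ = λ_C(1 - cos(166°))
Δλ = 2.4263 × (1 - cos(166°))
Δλ = 2.4263 × 1.9703
Δλ = 4.7805 pm

Percentage change:
(Δλ/λ₀) × 100 = (4.7805/41.5) × 100
= 11.5194%

(Intermediate values are shown rounded; full precision is carried through to the final answer.)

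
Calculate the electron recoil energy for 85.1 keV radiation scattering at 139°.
19.2445 keV

By energy conservation: K_e = E_initial - E_final

First find the scattered photon energy:
Initial wavelength: λ = hc/E = 14.5692 pm
Compton shift: Δλ = λ_C(1 - cos(139°)) = 4.2575 pm
Final wavelength: λ' = 14.5692 + 4.2575 = 18.8267 pm
Final photon energy: E' = hc/λ' = 65.8555 keV

Electron kinetic energy:
K_e = E - E' = 85.1000 - 65.8555 = 19.2445 keV

(Intermediate values are shown rounded; full precision is carried through to the final answer.)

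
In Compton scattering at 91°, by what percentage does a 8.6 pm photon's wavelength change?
28.7053%

Calculate the Compton shift:
Δλ = λ_C(1 - cos(91°))
Δλ = 2.4263 × (1 - cos(91°))
Δλ = 2.4263 × 1.0175
Δλ = 2.4687 pm

Percentage change:
(Δλ/λ₀) × 100 = (2.4687/8.6) × 100
= 28.7053%

(Intermediate values are shown rounded; full precision is carried through to the final answer.)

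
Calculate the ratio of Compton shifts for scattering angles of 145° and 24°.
145° produces the larger shift by a factor of 21.042

Calculate both shifts using Δλ = λ_C(1 - cos θ):

For θ₁ = 24°:
Δλ₁ = 2.4263 × (1 - cos(24°))
Δλ₁ = 2.4263 × 0.0865
Δλ₁ = 0.2098 pm

For θ₂ = 145°:
Δλ₂ = 2.4263 × (1 - cos(145°))
Δλ₂ = 2.4263 × 1.8192
Δλ₂ = 4.4138 pm

The 145° angle produces the larger shift.
Ratio: 4.4138/0.2098 = 21.042

(Intermediate values are shown rounded; full precision is carried through to the final answer.)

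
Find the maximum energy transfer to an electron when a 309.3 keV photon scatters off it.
169.3813 keV

Maximum energy transfer occurs at θ = 180° (backscattering).

Initial photon: E₀ = 309.3 keV → λ₀ = 4.0085 pm

Maximum Compton shift (at 180°):
Δλ_max = 2λ_C = 2 × 2.4263 = 4.8526 pm

Final wavelength:
λ' = 4.0085 + 4.8526 = 8.8612 pm

Minimum photon energy (maximum energy to electron):
E'_min = hc/λ' = 139.9187 keV

Maximum electron kinetic energy:
K_max = E₀ - E'_min = 309.3000 - 139.9187 = 169.3813 keV

(Intermediate values are shown rounded; full precision is carried through to the final answer.)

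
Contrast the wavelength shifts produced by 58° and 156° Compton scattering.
156° produces the larger shift by a factor of 4.071

Calculate both shifts using Δλ = λ_C(1 - cos θ):

For θ₁ = 58°:
Δλ₁ = 2.4263 × (1 - cos(58°))
Δλ₁ = 2.4263 × 0.4701
Δλ₁ = 1.1406 pm

For θ₂ = 156°:
Δλ₂ = 2.4263 × (1 - cos(156°))
Δλ₂ = 2.4263 × 1.9135
Δλ₂ = 4.6429 pm

The 156° angle produces the larger shift.
Ratio: 4.6429/1.1406 = 4.071

(Intermediate values are shown rounded; full precision is carried through to the final answer.)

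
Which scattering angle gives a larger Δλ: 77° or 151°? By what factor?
151° produces the larger shift by a factor of 2.419

Calculate both shifts using Δλ = λ_C(1 - cos θ):

For θ₁ = 77°:
Δλ₁ = 2.4263 × (1 - cos(77°))
Δλ₁ = 2.4263 × 0.7750
Δλ₁ = 1.8805 pm

For θ₂ = 151°:
Δλ₂ = 2.4263 × (1 - cos(151°))
Δλ₂ = 2.4263 × 1.8746
Δλ₂ = 4.5484 pm

The 151° angle produces the larger shift.
Ratio: 4.5484/1.8805 = 2.419

(Intermediate values are shown rounded; full precision is carried through to the final answer.)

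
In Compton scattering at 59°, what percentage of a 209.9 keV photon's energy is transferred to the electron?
0.1661 (or 16.61%)

Calculate initial and final photon energies:

Initial: E₀ = 209.9 keV → λ₀ = 5.9068 pm
Compton shift: Δλ = 1.1767 pm
Final wavelength: λ' = 7.0835 pm
Final energy: E' = 175.0326 keV

Fractional energy loss:
(E₀ - E')/E₀ = (209.9000 - 175.0326)/209.9000
= 34.8674/209.9000
= 0.1661
= 16.61%

(Intermediate values are shown rounded; full precision is carried through to the final answer.)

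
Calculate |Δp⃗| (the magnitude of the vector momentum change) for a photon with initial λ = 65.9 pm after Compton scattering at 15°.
2.6232e-24 kg·m/s

Photon momentum magnitude is p = h/λ.

Initial momentum:
p₀ = h/λ = 6.6261e-34/6.5900e-11 = 1.0055e-23 kg·m/s

After scattering:
λ' = λ + Δλ = 65.9 + 0.0827 = 65.9827 pm
p' = h/λ' = 6.6261e-34/6.5983e-11 = 1.0042e-23 kg·m/s

Momentum is a vector; the scattered photon's direction makes angle θ = 15° with the incident direction. The magnitude of the vector change Δp⃗ = p⃗₀ − p⃗' is found from the law of cosines:
|Δp⃗|² = p₀² + p'² − 2p₀p'cos θ
|Δp⃗|² = (1.0055e-23)² + (1.0042e-23)² − 2·1.0055e-23·1.0042e-23·cos(15°)
|Δp⃗| = 2.6232e-24 kg·m/s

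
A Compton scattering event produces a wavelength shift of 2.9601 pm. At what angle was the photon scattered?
102.71°

From the Compton formula Δλ = λ_C(1 - cos θ), we can solve for θ:

cos θ = 1 - Δλ/λ_C

Given:
- Δλ = 2.9601 pm
- λ_C = h/(m_e·c) ≈ 2.42631024 pm

cos θ = 1 - 2.9601/2.42631024
cos θ = 1 - 1.220001
cos θ = -0.220001

θ = arccos(-0.220001)
θ = 102.71°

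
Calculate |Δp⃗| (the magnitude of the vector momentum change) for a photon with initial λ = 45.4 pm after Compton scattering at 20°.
5.0608e-24 kg·m/s

Photon momentum magnitude is p = h/λ.

Initial momentum:
p₀ = h/λ = 6.6261e-34/4.5400e-11 = 1.4595e-23 kg·m/s

After scattering:
λ' = λ + Δλ = 45.4 + 0.1463 = 45.5463 pm
p' = h/λ' = 6.6261e-34/4.5546e-11 = 1.4548e-23 kg·m/s

Momentum is a vector; the scattered photon's direction makes angle θ = 20° with the incident direction. The magnitude of the vector change Δp⃗ = p⃗₀ − p⃗' is found from the law of cosines:
|Δp⃗|² = p₀² + p'² − 2p₀p'cos θ
|Δp⃗|² = (1.4595e-23)² + (1.4548e-23)² − 2·1.4595e-23·1.4548e-23·cos(20°)
|Δp⃗| = 5.0608e-24 kg·m/s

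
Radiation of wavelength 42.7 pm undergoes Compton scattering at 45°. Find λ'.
43.4106 pm

Using the Compton formula: λ' = λ + λ_C(1 − cos θ)

For θ = 45°, cos θ = √2/2 (exact) ≈ 0.7071, so:
1 − cos 45° = 1 − (√2/2) ≈ 0.2929

Δλ = λ_C × 0.2929 = 2.4263 × 0.2929 = 0.7106 pm

λ' = 42.7 + 0.7106 = 43.4106 pm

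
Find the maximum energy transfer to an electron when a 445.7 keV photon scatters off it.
283.2981 keV

Maximum energy transfer occurs at θ = 180° (backscattering).

Initial photon: E₀ = 445.7 keV → λ₀ = 2.7818 pm

Maximum Compton shift (at 180°):
Δλ_max = 2λ_C = 2 × 2.4263 = 4.8526 pm

Final wavelength:
λ' = 2.7818 + 4.8526 = 7.6344 pm

Minimum photon energy (maximum energy to electron):
E'_min = hc/λ' = 162.4019 keV

Maximum electron kinetic energy:
K_max = E₀ - E'_min = 445.7000 - 162.4019 = 283.2981 keV

(Intermediate values are shown rounded; full precision is carried through to the final answer.)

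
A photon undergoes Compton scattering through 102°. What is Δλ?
2.9308 pm

Using the Compton scattering formula:
Δλ = λ_C(1 - cos θ)

where λ_C = h/(m_e·c) ≈ 2.4263 pm is the Compton wavelength of an electron.

For θ = 102°:
cos(102°) = -0.2079
1 - cos(102°) = 1.2079

Δλ = 2.4263 × 1.2079
Δλ = 2.9308 pm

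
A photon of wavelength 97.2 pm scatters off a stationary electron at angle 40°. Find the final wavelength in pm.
97.7676 pm

Using the Compton scattering formula:
λ' = λ + Δλ = λ + λ_C(1 - cos θ)

Given:
- Initial wavelength λ = 97.2 pm
- Scattering angle θ = 40°
- Compton wavelength λ_C ≈ 2.4263 pm

Calculate the shift:
Δλ = 2.4263 × (1 - cos(40°))
Δλ = 2.4263 × 0.2340
Δλ = 0.5676 pm

Final wavelength:
λ' = 97.2 + 0.5676 = 97.7676 pm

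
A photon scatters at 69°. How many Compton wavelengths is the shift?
0.6416 λ_C

The Compton shift formula is:
Δλ = λ_C(1 - cos θ)

Dividing both sides by λ_C:
Δλ/λ_C = 1 - cos θ

For θ = 69°:
Δλ/λ_C = 1 - cos(69°)
Δλ/λ_C = 1 - 0.3584
Δλ/λ_C = 0.6416

This means the shift is 0.6416 × λ_C = 1.5568 pm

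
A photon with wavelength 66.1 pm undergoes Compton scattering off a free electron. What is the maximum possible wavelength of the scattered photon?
70.9526 pm (at θ = 180°)

The Compton shift is Δλ = λ_C(1 − cos θ).

Since cos θ ranges from −1 to 1, the factor (1 − cos θ) ranges from 0 to 2; the maximum shift occurs at θ = 180° (backscattering):
Δλ_max = 2λ_C = 2 × 2.4263 pm = 4.8526 pm

Maximum scattered wavelength:
λ'_max = λ₀ + Δλ_max = 66.1 + 4.8526 = 70.9526 pm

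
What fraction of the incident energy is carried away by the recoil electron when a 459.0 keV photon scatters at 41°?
0.1805 (or 18.05%)

Calculate initial and final photon energies:

Initial: E₀ = 459.0 keV → λ₀ = 2.7012 pm
Compton shift: Δλ = 0.5952 pm
Final wavelength: λ' = 3.2963 pm
Final energy: E' = 376.1278 keV

Fractional energy loss:
(E₀ - E')/E₀ = (459.0000 - 376.1278)/459.0000
= 82.8722/459.0000
= 0.1805
= 18.05%

(Intermediate values are shown rounded; full precision is carried through to the final answer.)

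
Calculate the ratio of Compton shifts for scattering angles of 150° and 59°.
150° produces the larger shift by a factor of 3.848

Calculate both shifts using Δλ = λ_C(1 - cos θ):

For θ₁ = 59°:
Δλ₁ = 2.4263 × (1 - cos(59°))
Δλ₁ = 2.4263 × 0.4850
Δλ₁ = 1.1767 pm

For θ₂ = 150°:
Δλ₂ = 2.4263 × (1 - cos(150°))
Δλ₂ = 2.4263 × 1.8660
Δλ₂ = 4.5276 pm

The 150° angle produces the larger shift.
Ratio: 4.5276/1.1767 = 3.848

(Intermediate values are shown rounded; full precision is carried through to the final answer.)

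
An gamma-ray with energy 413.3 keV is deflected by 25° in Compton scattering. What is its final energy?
384.1867 keV

First convert energy to wavelength:
λ = hc/E, with hc ≈ 1239.842 keV·pm (i.e. 1239.842 eV·nm)

For E = 413.3 keV = 413300 eV:
λ = 1239.842 keV·pm / 413.3 keV
λ = 2.9999 pm

Calculate the Compton shift:
Δλ = λ_C(1 - cos(25°)) = 2.4263 × 0.0937
Δλ = 0.2273 pm

Final wavelength:
λ' = 2.9999 + 0.2273 = 3.2272 pm

Final energy:
E' = hc/λ' = 1239.842 / 3.2272 = 384.1867 keV

(Intermediate values are shown rounded; full precision is carried through to the final answer.)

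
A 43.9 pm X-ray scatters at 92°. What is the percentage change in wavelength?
5.7198%

Calculate the Compton shift:
Δλ = λ_C(1 - cos(92°))
Δλ = 2.4263 × (1 - cos(92°))
Δλ = 2.4263 × 1.0349
Δλ = 2.5110 pm

Percentage change:
(Δλ/λ₀) × 100 = (2.5110/43.9) × 100
= 5.7198%

(Intermediate values are shown rounded; full precision is carried through to the final answer.)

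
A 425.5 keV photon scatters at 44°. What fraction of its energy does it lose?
0.1894 (or 18.94%)

Calculate initial and final photon energies:

Initial: E₀ = 425.5 keV → λ₀ = 2.9138 pm
Compton shift: Δλ = 0.6810 pm
Final wavelength: λ' = 3.5948 pm
Final energy: E' = 344.8972 keV

Fractional energy loss:
(E₀ - E')/E₀ = (425.5000 - 344.8972)/425.5000
= 80.6028/425.5000
= 0.1894
= 18.94%

(Intermediate values are shown rounded; full precision is carried through to the final answer.)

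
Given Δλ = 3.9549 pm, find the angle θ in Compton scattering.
129.05°

From the Compton formula Δλ = λ_C(1 - cos θ), we can solve for θ:

cos θ = 1 - Δλ/λ_C

Given:
- Δλ = 3.9549 pm
- λ_C = h/(m_e·c) ≈ 2.42631024 pm

cos θ = 1 - 3.9549/2.42631024
cos θ = 1 - 1.630006
cos θ = -0.630006

θ = arccos(-0.630006)
θ = 129.05°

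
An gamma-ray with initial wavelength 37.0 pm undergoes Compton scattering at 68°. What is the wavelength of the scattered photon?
38.5174 pm

Using the Compton scattering formula:
λ' = λ + Δλ = λ + λ_C(1 - cos θ)

Given:
- Initial wavelength λ = 37.0 pm
- Scattering angle θ = 68°
- Compton wavelength λ_C ≈ 2.4263 pm

Calculate the shift:
Δλ = 2.4263 × (1 - cos(68°))
Δλ = 2.4263 × 0.6254
Δλ = 1.5174 pm

Final wavelength:
λ' = 37.0 + 1.5174 = 38.5174 pm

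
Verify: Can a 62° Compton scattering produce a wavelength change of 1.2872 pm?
Yes, consistent

Calculate the expected shift for θ = 62°:

Δλ_expected = λ_C(1 - cos(62°))
Δλ_expected = 2.4263 × (1 - cos(62°))
Δλ_expected = 2.4263 × 0.5305
Δλ_expected = 1.2872 pm

Given shift: 1.2872 pm
Expected shift: 1.2872 pm
Difference: 0.0000 pm

The values match. This is consistent with Compton scattering at the stated angle.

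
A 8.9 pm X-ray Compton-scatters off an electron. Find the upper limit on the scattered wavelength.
13.7526 pm (at θ = 180°)

The Compton shift is Δλ = λ_C(1 − cos θ).

Since cos θ ranges from −1 to 1, the factor (1 − cos θ) ranges from 0 to 2; the maximum shift occurs at θ = 180° (backscattering):
Δλ_max = 2λ_C = 2 × 2.4263 pm = 4.8526 pm

Maximum scattered wavelength:
λ'_max = λ₀ + Δλ_max = 8.9 + 4.8526 = 13.7526 pm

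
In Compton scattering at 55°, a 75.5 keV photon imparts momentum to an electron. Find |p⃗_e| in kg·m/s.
3.6220e-23 kg·m/s

The electron is initially at rest, so by conservation of momentum:
p⃗_e = p⃗₀ − p⃗'  (incident photon momentum minus scattered photon momentum)

Photon momentum magnitudes (p = h/λ = E/c):
λ₀ = hc/E₀ = 16.4217 pm → p₀ = h/λ₀ = 4.0349e-23 kg·m/s
Δλ = λ_C(1 − cos 55°) = 1.0346 pm
λ' = 17.4564 pm → p' = h/λ' = 3.7958e-23 kg·m/s

The scattered photon makes angle θ = 55° with the incident direction, so by the law of cosines:
|p⃗_e|² = p₀² + p'² − 2p₀p'cos θ
|p⃗_e|² = (4.0349e-23)² + (3.7958e-23)² − 2·4.0349e-23·3.7958e-23·cos(55°)
|p⃗_e| = 3.6220e-23 kg·m/s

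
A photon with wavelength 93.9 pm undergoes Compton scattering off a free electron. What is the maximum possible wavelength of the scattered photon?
98.7526 pm (at θ = 180°)

The Compton shift is Δλ = λ_C(1 − cos θ).

Since cos θ ranges from −1 to 1, the factor (1 − cos θ) ranges from 0 to 2; the maximum shift occurs at θ = 180° (backscattering):
Δλ_max = 2λ_C = 2 × 2.4263 pm = 4.8526 pm

Maximum scattered wavelength:
λ'_max = λ₀ + Δλ_max = 93.9 + 4.8526 = 98.7526 pm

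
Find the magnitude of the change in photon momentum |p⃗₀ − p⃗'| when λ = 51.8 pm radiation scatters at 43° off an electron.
9.3192e-24 kg·m/s

Photon momentum magnitude is p = h/λ.

Initial momentum:
p₀ = h/λ = 6.6261e-34/5.1800e-11 = 1.2792e-23 kg·m/s

After scattering:
λ' = λ + Δλ = 51.8 + 0.6518 = 52.4518 pm
p' = h/λ' = 6.6261e-34/5.2452e-11 = 1.2633e-23 kg·m/s

Momentum is a vector; the scattered photon's direction makes angle θ = 43° with the incident direction. The magnitude of the vector change Δp⃗ = p⃗₀ − p⃗' is found from the law of cosines:
|Δp⃗|² = p₀² + p'² − 2p₀p'cos θ
|Δp⃗|² = (1.2792e-23)² + (1.2633e-23)² − 2·1.2792e-23·1.2633e-23·cos(43°)
|Δp⃗| = 9.3192e-24 kg·m/s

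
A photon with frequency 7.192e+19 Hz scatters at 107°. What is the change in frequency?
3.088e+19 Hz (decrease)

Convert frequency to wavelength (c = 299792458 m/s):
λ₀ = c/f₀ = 299792458/7.192e+19 = 4.1684157e-12 m = 4.1684 pm

Calculate Compton shift:
Δλ = λ_C(1 - cos(107°)) = 3.1357 pm

Final wavelength:
λ' = λ₀ + Δλ = 4.1684 + 3.1357 = 7.3041 pm

Final frequency:
f' = c/λ' = 299792458/7.3041104e-12 = 4.1044349e+19 Hz

Frequency shift (decrease):
Δf = f₀ - f' = 7.192e+19 - 4.1044349e+19 = 3.088e+19 Hz

(Intermediate values are shown rounded; full precision is carried through to the final answer.)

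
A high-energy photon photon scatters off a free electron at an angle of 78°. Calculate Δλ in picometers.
1.9219 pm

Using the Compton scattering formula:
Δλ = λ_C(1 - cos θ)

where λ_C = h/(m_e·c) ≈ 2.4263 pm is the Compton wavelength of an electron.

For θ = 78°:
cos(78°) = 0.2079
1 - cos(78°) = 0.7921

Δλ = 2.4263 × 0.7921
Δλ = 1.9219 pm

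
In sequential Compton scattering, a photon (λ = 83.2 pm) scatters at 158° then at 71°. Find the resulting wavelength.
89.5123 pm

Apply Compton shift twice:

First scattering at θ₁ = 158°:
Δλ₁ = λ_C(1 - cos(158°))
Δλ₁ = 2.4263 × 1.9272
Δλ₁ = 4.6759 pm

After first scattering:
λ₁ = 83.2 + 4.6759 = 87.8759 pm

Second scattering at θ₂ = 71°:
Δλ₂ = λ_C(1 - cos(71°))
Δλ₂ = 2.4263 × 0.6744
Δλ₂ = 1.6364 pm

Final wavelength:
λ₂ = 87.8759 + 1.6364 = 89.5123 pm

Total shift: Δλ_total = 4.6759 + 1.6364 = 6.3123 pm

(Intermediate values are shown rounded; full precision is carried through to the final answer.)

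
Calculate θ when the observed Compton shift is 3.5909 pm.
118.68°

From the Compton formula Δλ = λ_C(1 - cos θ), we can solve for θ:

cos θ = 1 - Δλ/λ_C

Given:
- Δλ = 3.5909 pm
- λ_C = h/(m_e·c) ≈ 2.42631024 pm

cos θ = 1 - 3.5909/2.42631024
cos θ = 1 - 1.479984
cos θ = -0.479984

θ = arccos(-0.479984)
θ = 118.68°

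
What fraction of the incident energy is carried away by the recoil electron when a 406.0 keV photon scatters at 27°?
0.0797 (or 7.97%)

Calculate initial and final photon energies:

Initial: E₀ = 406.0 keV → λ₀ = 3.0538 pm
Compton shift: Δλ = 0.2645 pm
Final wavelength: λ' = 3.3182 pm
Final energy: E' = 373.6433 keV

Fractional energy loss:
(E₀ - E')/E₀ = (406.0000 - 373.6433)/406.0000
= 32.3567/406.0000
= 0.0797
= 7.97%

(Intermediate values are shown rounded; full precision is carried through to the final answer.)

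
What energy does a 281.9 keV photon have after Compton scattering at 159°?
136.4018 keV

First convert energy to wavelength:
λ = hc/E, with hc ≈ 1239.842 keV·pm (i.e. 1239.842 eV·nm)

For E = 281.9 keV = 281900 eV:
λ = 1239.842 keV·pm / 281.9 keV
λ = 4.3982 pm

Calculate the Compton shift:
Δλ = λ_C(1 - cos(159°)) = 2.4263 × 1.9336
Δλ = 4.6915 pm

Final wavelength:
λ' = 4.3982 + 4.6915 = 9.0896 pm

Final energy:
E' = hc/λ' = 1239.842 / 9.0896 = 136.4018 keV

(Intermediate values are shown rounded; full precision is carried through to the final answer.)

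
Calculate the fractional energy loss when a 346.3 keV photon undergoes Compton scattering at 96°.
0.4281 (or 42.81%)

Calculate initial and final photon energies:

Initial: E₀ = 346.3 keV → λ₀ = 3.5803 pm
Compton shift: Δλ = 2.6799 pm
Final wavelength: λ' = 6.2602 pm
Final energy: E' = 198.0520 keV

Fractional energy loss:
(E₀ - E')/E₀ = (346.3000 - 198.0520)/346.3000
= 148.2480/346.3000
= 0.4281
= 42.81%

(Intermediate values are shown rounded; full precision is carried through to the final answer.)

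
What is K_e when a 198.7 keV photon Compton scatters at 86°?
52.7818 keV

By energy conservation: K_e = E_initial - E_final

First find the scattered photon energy:
Initial wavelength: λ = hc/E = 6.2398 pm
Compton shift: Δλ = λ_C(1 - cos(86°)) = 2.2571 pm
Final wavelength: λ' = 6.2398 + 2.2571 = 8.4968 pm
Final photon energy: E' = hc/λ' = 145.9182 keV

Electron kinetic energy:
K_e = E - E' = 198.7000 - 145.9182 = 52.7818 keV

(Intermediate values are shown rounded; full precision is carried through to the final answer.)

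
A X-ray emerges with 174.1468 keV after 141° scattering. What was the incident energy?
441.5998 keV

Convert final energy to wavelength (hc ≈ 1239.842 keV·pm):
λ' = hc/E' = 1239.842 / 174.1468 = 7.1195 pm

Calculate the Compton shift:
Δλ = λ_C(1 - cos(141°))
Δλ = 2.4263 × (1 - cos(141°))
Δλ = 4.3119 pm

Initial wavelength:
λ = λ' - Δλ = 7.1195 - 4.3119 = 2.8076 pm

Initial energy:
E = hc/λ = 1239.842 / 2.8076 = 441.5998 keV

(Intermediate values are shown rounded; full precision is carried through to the final answer.)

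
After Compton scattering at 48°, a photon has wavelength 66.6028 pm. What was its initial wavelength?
65.8000 pm

From λ' = λ + Δλ, we have λ = λ' - Δλ

First calculate the Compton shift:
Δλ = λ_C(1 - cos θ)
Δλ = 2.4263 × (1 - cos(48°))
Δλ = 2.4263 × 0.3309
Δλ = 0.8028 pm

Initial wavelength:
λ = λ' - Δλ
λ = 66.6028 - 0.8028
λ = 65.8000 pm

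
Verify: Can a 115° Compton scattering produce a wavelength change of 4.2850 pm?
No, inconsistent

Calculate the expected shift for θ = 115°:

Δλ_expected = λ_C(1 - cos(115°))
Δλ_expected = 2.4263 × (1 - cos(115°))
Δλ_expected = 2.4263 × 1.4226
Δλ_expected = 3.4517 pm

Given shift: 4.2850 pm
Expected shift: 3.4517 pm
Difference: 0.8333 pm

The values do not match. The given shift corresponds to θ ≈ 140.0°, not 115°.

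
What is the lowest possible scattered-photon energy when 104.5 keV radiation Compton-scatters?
74.1659 keV (at θ = 180°)

The scattered photon has minimum energy when its wavelength is maximum, i.e., when the Compton shift Δλ = λ_C(1 − cos θ) is maximum. This occurs at θ = 180° (backscattering), giving Δλ_max = 2λ_C = 4.8526 pm.

Initial wavelength: λ₀ = hc/E₀ = 11.8645 pm
Maximum final wavelength: λ'_max = λ₀ + 2λ_C = 11.8645 + 4.8526 = 16.7171 pm
Minimum final energy: E'_min = hc/λ'_max = 74.1659 keV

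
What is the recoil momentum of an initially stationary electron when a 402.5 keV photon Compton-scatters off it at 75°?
2.2270e-22 kg·m/s

The electron is initially at rest, so by conservation of momentum:
p⃗_e = p⃗₀ − p⃗'  (incident photon momentum minus scattered photon momentum)

Photon momentum magnitudes (p = h/λ = E/c):
λ₀ = hc/E₀ = 3.0804 pm → p₀ = h/λ₀ = 2.1511e-22 kg·m/s
Δλ = λ_C(1 − cos 75°) = 1.7983 pm
λ' = 4.8787 pm → p' = h/λ' = 1.3582e-22 kg·m/s

The scattered photon makes angle θ = 75° with the incident direction, so by the law of cosines:
|p⃗_e|² = p₀² + p'² − 2p₀p'cos θ
|p⃗_e|² = (2.1511e-22)² + (1.3582e-22)² − 2·2.1511e-22·1.3582e-22·cos(75°)
|p⃗_e| = 2.2270e-22 kg·m/s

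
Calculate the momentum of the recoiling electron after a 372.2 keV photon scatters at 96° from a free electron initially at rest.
2.3728e-22 kg·m/s

The electron is initially at rest, so by conservation of momentum:
p⃗_e = p⃗₀ − p⃗'  (incident photon momentum minus scattered photon momentum)

Photon momentum magnitudes (p = h/λ = E/c):
λ₀ = hc/E₀ = 3.3311 pm → p₀ = h/λ₀ = 1.9891e-22 kg·m/s
Δλ = λ_C(1 − cos 96°) = 2.6799 pm
λ' = 6.0110 pm → p' = h/λ' = 1.1023e-22 kg·m/s

The scattered photon makes angle θ = 96° with the incident direction, so by the law of cosines:
|p⃗_e|² = p₀² + p'² − 2p₀p'cos θ
|p⃗_e|² = (1.9891e-22)² + (1.1023e-22)² − 2·1.9891e-22·1.1023e-22·cos(96°)
|p⃗_e| = 2.3728e-22 kg·m/s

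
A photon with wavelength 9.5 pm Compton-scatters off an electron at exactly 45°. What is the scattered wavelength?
10.2106 pm

Using the Compton formula: λ' = λ + λ_C(1 − cos θ)

For θ = 45°, cos θ = √2/2 (exact) ≈ 0.7071, so:
1 − cos 45° = 1 − (√2/2) ≈ 0.2929

Δλ = λ_C × 0.2929 = 2.4263 × 0.2929 = 0.7106 pm

λ' = 9.5 + 0.7106 = 10.2106 pm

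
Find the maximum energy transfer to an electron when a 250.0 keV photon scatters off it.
123.6401 keV

Maximum energy transfer occurs at θ = 180° (backscattering).

Initial photon: E₀ = 250.0 keV → λ₀ = 4.9594 pm

Maximum Compton shift (at 180°):
Δλ_max = 2λ_C = 2 × 2.4263 = 4.8526 pm

Final wavelength:
λ' = 4.9594 + 4.8526 = 9.8120 pm

Minimum photon energy (maximum energy to electron):
E'_min = hc/λ' = 126.3599 keV

Maximum electron kinetic energy:
K_max = E₀ - E'_min = 250.0000 - 126.3599 = 123.6401 keV

(Intermediate values are shown rounded; full precision is carried through to the final answer.)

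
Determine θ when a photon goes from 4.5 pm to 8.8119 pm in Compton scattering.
141.00°

First find the wavelength shift:
Δλ = λ' - λ = 8.8119 - 4.5 = 4.3119 pm

Using Δλ = λ_C(1 - cos θ), with λ_C = h/(m_e·c) ≈ 2.42631024 pm:
cos θ = 1 - Δλ/λ_C
cos θ = 1 - 4.3119/2.42631024
cos θ = -0.777143

θ = arccos(-0.777143)
θ = 141.00°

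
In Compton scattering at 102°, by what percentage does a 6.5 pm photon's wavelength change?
45.0887%

Calculate the Compton shift:
Δλ = λ_C(1 - cos(102°))
Δλ = 2.4263 × (1 - cos(102°))
Δλ = 2.4263 × 1.2079
Δλ = 2.9308 pm

Percentage change:
(Δλ/λ₀) × 100 = (2.9308/6.5) × 100
= 45.0887%

(Intermediate values are shown rounded; full precision is carried through to the final answer.)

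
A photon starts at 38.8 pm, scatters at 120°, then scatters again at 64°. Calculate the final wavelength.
43.8022 pm

Apply Compton shift twice:

First scattering at θ₁ = 120°:
Δλ₁ = λ_C(1 - cos(120°))
Δλ₁ = 2.4263 × 1.5000
Δλ₁ = 3.6395 pm

After first scattering:
λ₁ = 38.8 + 3.6395 = 42.4395 pm

Second scattering at θ₂ = 64°:
Δλ₂ = λ_C(1 - cos(64°))
Δλ₂ = 2.4263 × 0.5616
Δλ₂ = 1.3627 pm

Final wavelength:
λ₂ = 42.4395 + 1.3627 = 43.8022 pm

Total shift: Δλ_total = 3.6395 + 1.3627 = 5.0022 pm

(Intermediate values are shown rounded; full precision is carried through to the final answer.)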